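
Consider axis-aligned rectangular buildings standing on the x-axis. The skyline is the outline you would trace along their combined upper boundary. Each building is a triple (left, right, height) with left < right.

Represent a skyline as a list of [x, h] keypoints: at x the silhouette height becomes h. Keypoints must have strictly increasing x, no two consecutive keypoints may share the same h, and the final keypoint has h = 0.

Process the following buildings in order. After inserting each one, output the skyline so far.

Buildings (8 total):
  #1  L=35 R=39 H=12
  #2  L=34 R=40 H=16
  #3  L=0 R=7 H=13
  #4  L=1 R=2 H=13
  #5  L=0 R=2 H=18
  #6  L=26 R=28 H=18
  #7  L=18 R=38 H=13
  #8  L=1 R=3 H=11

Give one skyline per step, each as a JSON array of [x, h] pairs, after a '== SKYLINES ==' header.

== SKYLINES ==
[[35,12],[39,0]]
[[34,16],[40,0]]
[[0,13],[7,0],[34,16],[40,0]]
[[0,13],[7,0],[34,16],[40,0]]
[[0,18],[2,13],[7,0],[34,16],[40,0]]
[[0,18],[2,13],[7,0],[26,18],[28,0],[34,16],[40,0]]
[[0,18],[2,13],[7,0],[18,13],[26,18],[28,13],[34,16],[40,0]]
[[0,18],[2,13],[7,0],[18,13],[26,18],[28,13],[34,16],[40,0]]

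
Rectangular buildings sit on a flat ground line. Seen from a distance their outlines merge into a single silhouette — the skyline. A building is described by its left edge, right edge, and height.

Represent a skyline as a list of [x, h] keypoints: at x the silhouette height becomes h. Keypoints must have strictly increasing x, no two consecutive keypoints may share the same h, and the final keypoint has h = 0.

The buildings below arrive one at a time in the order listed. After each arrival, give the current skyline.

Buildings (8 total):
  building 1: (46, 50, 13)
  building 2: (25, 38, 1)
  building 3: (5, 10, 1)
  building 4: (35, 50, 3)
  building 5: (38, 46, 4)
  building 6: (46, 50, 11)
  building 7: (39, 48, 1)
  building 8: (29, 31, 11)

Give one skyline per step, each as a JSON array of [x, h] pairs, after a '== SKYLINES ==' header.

== SKYLINES ==
[[46,13],[50,0]]
[[25,1],[38,0],[46,13],[50,0]]
[[5,1],[10,0],[25,1],[38,0],[46,13],[50,0]]
[[5,1],[10,0],[25,1],[35,3],[46,13],[50,0]]
[[5,1],[10,0],[25,1],[35,3],[38,4],[46,13],[50,0]]
[[5,1],[10,0],[25,1],[35,3],[38,4],[46,13],[50,0]]
[[5,1],[10,0],[25,1],[35,3],[38,4],[46,13],[50,0]]
[[5,1],[10,0],[25,1],[29,11],[31,1],[35,3],[38,4],[46,13],[50,0]]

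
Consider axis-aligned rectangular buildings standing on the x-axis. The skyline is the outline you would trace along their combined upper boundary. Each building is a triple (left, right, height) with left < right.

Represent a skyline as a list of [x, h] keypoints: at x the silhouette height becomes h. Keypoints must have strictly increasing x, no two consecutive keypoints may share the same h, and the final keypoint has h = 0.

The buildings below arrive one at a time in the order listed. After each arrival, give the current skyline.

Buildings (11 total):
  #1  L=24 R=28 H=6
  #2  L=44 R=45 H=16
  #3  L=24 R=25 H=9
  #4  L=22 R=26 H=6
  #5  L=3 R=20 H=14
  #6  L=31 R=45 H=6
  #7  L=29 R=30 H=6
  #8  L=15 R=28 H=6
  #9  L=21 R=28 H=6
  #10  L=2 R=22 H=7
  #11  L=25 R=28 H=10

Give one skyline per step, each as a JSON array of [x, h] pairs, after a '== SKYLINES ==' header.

== SKYLINES ==
[[24,6],[28,0]]
[[24,6],[28,0],[44,16],[45,0]]
[[24,9],[25,6],[28,0],[44,16],[45,0]]
[[22,6],[24,9],[25,6],[28,0],[44,16],[45,0]]
[[3,14],[20,0],[22,6],[24,9],[25,6],[28,0],[44,16],[45,0]]
[[3,14],[20,0],[22,6],[24,9],[25,6],[28,0],[31,6],[44,16],[45,0]]
[[3,14],[20,0],[22,6],[24,9],[25,6],[28,0],[29,6],[30,0],[31,6],[44,16],[45,0]]
[[3,14],[20,6],[24,9],[25,6],[28,0],[29,6],[30,0],[31,6],[44,16],[45,0]]
[[3,14],[20,6],[24,9],[25,6],[28,0],[29,6],[30,0],[31,6],[44,16],[45,0]]
[[2,7],[3,14],[20,7],[22,6],[24,9],[25,6],[28,0],[29,6],[30,0],[31,6],[44,16],[45,0]]
[[2,7],[3,14],[20,7],[22,6],[24,9],[25,10],[28,0],[29,6],[30,0],[31,6],[44,16],[45,0]]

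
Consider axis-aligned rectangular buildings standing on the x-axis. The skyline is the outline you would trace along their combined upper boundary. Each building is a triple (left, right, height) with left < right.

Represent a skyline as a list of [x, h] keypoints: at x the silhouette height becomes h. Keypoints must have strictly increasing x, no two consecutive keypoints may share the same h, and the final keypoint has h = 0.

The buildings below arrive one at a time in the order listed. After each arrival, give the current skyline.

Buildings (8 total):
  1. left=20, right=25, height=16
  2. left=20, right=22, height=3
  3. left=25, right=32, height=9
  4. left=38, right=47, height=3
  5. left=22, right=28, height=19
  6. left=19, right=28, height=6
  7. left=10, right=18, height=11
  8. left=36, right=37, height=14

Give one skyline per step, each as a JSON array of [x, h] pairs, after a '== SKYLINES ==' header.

== SKYLINES ==
[[20,16],[25,0]]
[[20,16],[25,0]]
[[20,16],[25,9],[32,0]]
[[20,16],[25,9],[32,0],[38,3],[47,0]]
[[20,16],[22,19],[28,9],[32,0],[38,3],[47,0]]
[[19,6],[20,16],[22,19],[28,9],[32,0],[38,3],[47,0]]
[[10,11],[18,0],[19,6],[20,16],[22,19],[28,9],[32,0],[38,3],[47,0]]
[[10,11],[18,0],[19,6],[20,16],[22,19],[28,9],[32,0],[36,14],[37,0],[38,3],[47,0]]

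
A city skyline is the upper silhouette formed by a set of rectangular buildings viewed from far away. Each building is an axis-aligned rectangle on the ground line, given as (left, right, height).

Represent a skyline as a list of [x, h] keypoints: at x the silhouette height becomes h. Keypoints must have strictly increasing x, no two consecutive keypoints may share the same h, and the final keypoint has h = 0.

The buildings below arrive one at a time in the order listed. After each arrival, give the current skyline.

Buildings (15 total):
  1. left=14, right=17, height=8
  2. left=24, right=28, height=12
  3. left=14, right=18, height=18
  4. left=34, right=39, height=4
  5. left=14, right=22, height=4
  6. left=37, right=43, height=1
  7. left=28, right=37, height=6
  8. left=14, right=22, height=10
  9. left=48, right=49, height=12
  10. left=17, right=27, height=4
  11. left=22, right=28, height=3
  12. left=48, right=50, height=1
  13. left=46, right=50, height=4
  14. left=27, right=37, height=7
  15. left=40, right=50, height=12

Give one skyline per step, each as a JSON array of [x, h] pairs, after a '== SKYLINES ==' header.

== SKYLINES ==
[[14,8],[17,0]]
[[14,8],[17,0],[24,12],[28,0]]
[[14,18],[18,0],[24,12],[28,0]]
[[14,18],[18,0],[24,12],[28,0],[34,4],[39,0]]
[[14,18],[18,4],[22,0],[24,12],[28,0],[34,4],[39,0]]
[[14,18],[18,4],[22,0],[24,12],[28,0],[34,4],[39,1],[43,0]]
[[14,18],[18,4],[22,0],[24,12],[28,6],[37,4],[39,1],[43,0]]
[[14,18],[18,10],[22,0],[24,12],[28,6],[37,4],[39,1],[43,0]]
[[14,18],[18,10],[22,0],[24,12],[28,6],[37,4],[39,1],[43,0],[48,12],[49,0]]
[[14,18],[18,10],[22,4],[24,12],[28,6],[37,4],[39,1],[43,0],[48,12],[49,0]]
[[14,18],[18,10],[22,4],[24,12],[28,6],[37,4],[39,1],[43,0],[48,12],[49,0]]
[[14,18],[18,10],[22,4],[24,12],[28,6],[37,4],[39,1],[43,0],[48,12],[49,1],[50,0]]
[[14,18],[18,10],[22,4],[24,12],[28,6],[37,4],[39,1],[43,0],[46,4],[48,12],[49,4],[50,0]]
[[14,18],[18,10],[22,4],[24,12],[28,7],[37,4],[39,1],[43,0],[46,4],[48,12],[49,4],[50,0]]
[[14,18],[18,10],[22,4],[24,12],[28,7],[37,4],[39,1],[40,12],[50,0]]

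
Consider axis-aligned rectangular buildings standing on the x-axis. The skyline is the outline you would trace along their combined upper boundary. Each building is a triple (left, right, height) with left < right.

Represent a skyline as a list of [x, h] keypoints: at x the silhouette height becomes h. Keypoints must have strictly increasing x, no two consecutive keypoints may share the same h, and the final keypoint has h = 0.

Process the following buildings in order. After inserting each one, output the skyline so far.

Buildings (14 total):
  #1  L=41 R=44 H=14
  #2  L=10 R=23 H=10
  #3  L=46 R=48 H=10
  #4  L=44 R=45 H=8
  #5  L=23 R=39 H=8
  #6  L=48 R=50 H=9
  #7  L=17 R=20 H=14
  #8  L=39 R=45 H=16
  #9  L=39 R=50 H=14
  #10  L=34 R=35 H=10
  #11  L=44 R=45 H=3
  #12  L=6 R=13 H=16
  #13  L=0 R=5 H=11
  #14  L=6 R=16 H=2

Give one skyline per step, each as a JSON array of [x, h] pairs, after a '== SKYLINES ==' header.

== SKYLINES ==
[[41,14],[44,0]]
[[10,10],[23,0],[41,14],[44,0]]
[[10,10],[23,0],[41,14],[44,0],[46,10],[48,0]]
[[10,10],[23,0],[41,14],[44,8],[45,0],[46,10],[48,0]]
[[10,10],[23,8],[39,0],[41,14],[44,8],[45,0],[46,10],[48,0]]
[[10,10],[23,8],[39,0],[41,14],[44,8],[45,0],[46,10],[48,9],[50,0]]
[[10,10],[17,14],[20,10],[23,8],[39,0],[41,14],[44,8],[45,0],[46,10],[48,9],[50,0]]
[[10,10],[17,14],[20,10],[23,8],[39,16],[45,0],[46,10],[48,9],[50,0]]
[[10,10],[17,14],[20,10],[23,8],[39,16],[45,14],[50,0]]
[[10,10],[17,14],[20,10],[23,8],[34,10],[35,8],[39,16],[45,14],[50,0]]
[[10,10],[17,14],[20,10],[23,8],[34,10],[35,8],[39,16],[45,14],[50,0]]
[[6,16],[13,10],[17,14],[20,10],[23,8],[34,10],[35,8],[39,16],[45,14],[50,0]]
[[0,11],[5,0],[6,16],[13,10],[17,14],[20,10],[23,8],[34,10],[35,8],[39,16],[45,14],[50,0]]
[[0,11],[5,0],[6,16],[13,10],[17,14],[20,10],[23,8],[34,10],[35,8],[39,16],[45,14],[50,0]]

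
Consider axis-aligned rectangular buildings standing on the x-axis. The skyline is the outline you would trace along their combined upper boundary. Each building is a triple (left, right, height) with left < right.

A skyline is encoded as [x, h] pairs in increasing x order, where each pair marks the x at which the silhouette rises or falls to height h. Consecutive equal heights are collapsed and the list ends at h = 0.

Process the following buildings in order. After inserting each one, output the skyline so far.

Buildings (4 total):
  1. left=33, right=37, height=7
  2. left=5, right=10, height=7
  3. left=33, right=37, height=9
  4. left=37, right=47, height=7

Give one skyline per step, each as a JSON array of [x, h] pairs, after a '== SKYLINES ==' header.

== SKYLINES ==
[[33,7],[37,0]]
[[5,7],[10,0],[33,7],[37,0]]
[[5,7],[10,0],[33,9],[37,0]]
[[5,7],[10,0],[33,9],[37,7],[47,0]]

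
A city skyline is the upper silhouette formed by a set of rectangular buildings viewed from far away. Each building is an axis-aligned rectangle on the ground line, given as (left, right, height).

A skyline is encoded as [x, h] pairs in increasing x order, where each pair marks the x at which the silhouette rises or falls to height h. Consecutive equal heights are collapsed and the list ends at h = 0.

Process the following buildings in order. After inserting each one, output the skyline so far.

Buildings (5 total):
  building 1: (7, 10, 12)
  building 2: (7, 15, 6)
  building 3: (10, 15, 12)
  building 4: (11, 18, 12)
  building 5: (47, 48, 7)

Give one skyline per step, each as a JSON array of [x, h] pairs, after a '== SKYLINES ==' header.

== SKYLINES ==
[[7,12],[10,0]]
[[7,12],[10,6],[15,0]]
[[7,12],[15,0]]
[[7,12],[18,0]]
[[7,12],[18,0],[47,7],[48,0]]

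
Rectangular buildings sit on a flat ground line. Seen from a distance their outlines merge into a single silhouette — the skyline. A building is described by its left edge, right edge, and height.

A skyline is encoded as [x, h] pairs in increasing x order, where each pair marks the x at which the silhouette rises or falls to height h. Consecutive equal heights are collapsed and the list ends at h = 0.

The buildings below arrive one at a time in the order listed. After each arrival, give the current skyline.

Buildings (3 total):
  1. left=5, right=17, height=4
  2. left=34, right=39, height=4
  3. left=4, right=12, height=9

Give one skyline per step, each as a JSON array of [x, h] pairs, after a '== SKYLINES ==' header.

== SKYLINES ==
[[5,4],[17,0]]
[[5,4],[17,0],[34,4],[39,0]]
[[4,9],[12,4],[17,0],[34,4],[39,0]]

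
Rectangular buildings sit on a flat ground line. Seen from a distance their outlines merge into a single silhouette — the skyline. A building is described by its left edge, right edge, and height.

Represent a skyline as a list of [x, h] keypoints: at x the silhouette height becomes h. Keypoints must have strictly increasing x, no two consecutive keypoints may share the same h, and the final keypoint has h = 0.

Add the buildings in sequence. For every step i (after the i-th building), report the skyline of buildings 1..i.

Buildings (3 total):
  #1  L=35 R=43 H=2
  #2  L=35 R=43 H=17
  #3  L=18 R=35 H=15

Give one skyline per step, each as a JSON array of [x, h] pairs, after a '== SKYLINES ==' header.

== SKYLINES ==
[[35,2],[43,0]]
[[35,17],[43,0]]
[[18,15],[35,17],[43,0]]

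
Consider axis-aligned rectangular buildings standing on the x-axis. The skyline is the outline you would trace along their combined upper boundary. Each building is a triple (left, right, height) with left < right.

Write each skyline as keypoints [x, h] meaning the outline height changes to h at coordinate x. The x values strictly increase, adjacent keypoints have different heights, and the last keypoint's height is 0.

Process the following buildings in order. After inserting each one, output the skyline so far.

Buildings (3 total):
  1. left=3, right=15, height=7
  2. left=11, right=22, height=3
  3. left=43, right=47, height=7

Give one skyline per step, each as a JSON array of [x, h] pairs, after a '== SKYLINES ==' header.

== SKYLINES ==
[[3,7],[15,0]]
[[3,7],[15,3],[22,0]]
[[3,7],[15,3],[22,0],[43,7],[47,0]]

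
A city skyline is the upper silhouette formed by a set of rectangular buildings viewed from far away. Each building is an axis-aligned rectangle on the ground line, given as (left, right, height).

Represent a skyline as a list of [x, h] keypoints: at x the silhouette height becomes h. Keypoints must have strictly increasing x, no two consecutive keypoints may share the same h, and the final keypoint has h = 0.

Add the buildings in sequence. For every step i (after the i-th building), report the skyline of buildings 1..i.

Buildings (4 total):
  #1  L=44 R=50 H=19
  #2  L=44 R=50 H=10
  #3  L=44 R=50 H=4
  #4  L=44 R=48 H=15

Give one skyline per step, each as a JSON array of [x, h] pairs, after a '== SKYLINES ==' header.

== SKYLINES ==
[[44,19],[50,0]]
[[44,19],[50,0]]
[[44,19],[50,0]]
[[44,19],[50,0]]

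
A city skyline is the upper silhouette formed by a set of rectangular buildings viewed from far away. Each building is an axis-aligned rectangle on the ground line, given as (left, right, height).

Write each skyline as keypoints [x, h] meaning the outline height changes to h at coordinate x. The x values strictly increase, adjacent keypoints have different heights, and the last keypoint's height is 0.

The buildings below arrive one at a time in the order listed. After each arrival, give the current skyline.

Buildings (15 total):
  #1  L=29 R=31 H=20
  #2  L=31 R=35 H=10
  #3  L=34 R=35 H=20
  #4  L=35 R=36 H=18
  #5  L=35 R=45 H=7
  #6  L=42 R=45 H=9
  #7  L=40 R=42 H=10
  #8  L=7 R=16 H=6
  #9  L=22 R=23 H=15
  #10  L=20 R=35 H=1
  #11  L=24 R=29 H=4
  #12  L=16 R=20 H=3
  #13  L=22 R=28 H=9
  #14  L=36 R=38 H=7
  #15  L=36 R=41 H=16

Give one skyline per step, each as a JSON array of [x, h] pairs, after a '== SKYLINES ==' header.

== SKYLINES ==
[[29,20],[31,0]]
[[29,20],[31,10],[35,0]]
[[29,20],[31,10],[34,20],[35,0]]
[[29,20],[31,10],[34,20],[35,18],[36,0]]
[[29,20],[31,10],[34,20],[35,18],[36,7],[45,0]]
[[29,20],[31,10],[34,20],[35,18],[36,7],[42,9],[45,0]]
[[29,20],[31,10],[34,20],[35,18],[36,7],[40,10],[42,9],[45,0]]
[[7,6],[16,0],[29,20],[31,10],[34,20],[35,18],[36,7],[40,10],[42,9],[45,0]]
[[7,6],[16,0],[22,15],[23,0],[29,20],[31,10],[34,20],[35,18],[36,7],[40,10],[42,9],[45,0]]
[[7,6],[16,0],[20,1],[22,15],[23,1],[29,20],[31,10],[34,20],[35,18],[36,7],[40,10],[42,9],[45,0]]
[[7,6],[16,0],[20,1],[22,15],[23,1],[24,4],[29,20],[31,10],[34,20],[35,18],[36,7],[40,10],[42,9],[45,0]]
[[7,6],[16,3],[20,1],[22,15],[23,1],[24,4],[29,20],[31,10],[34,20],[35,18],[36,7],[40,10],[42,9],[45,0]]
[[7,6],[16,3],[20,1],[22,15],[23,9],[28,4],[29,20],[31,10],[34,20],[35,18],[36,7],[40,10],[42,9],[45,0]]
[[7,6],[16,3],[20,1],[22,15],[23,9],[28,4],[29,20],[31,10],[34,20],[35,18],[36,7],[40,10],[42,9],[45,0]]
[[7,6],[16,3],[20,1],[22,15],[23,9],[28,4],[29,20],[31,10],[34,20],[35,18],[36,16],[41,10],[42,9],[45,0]]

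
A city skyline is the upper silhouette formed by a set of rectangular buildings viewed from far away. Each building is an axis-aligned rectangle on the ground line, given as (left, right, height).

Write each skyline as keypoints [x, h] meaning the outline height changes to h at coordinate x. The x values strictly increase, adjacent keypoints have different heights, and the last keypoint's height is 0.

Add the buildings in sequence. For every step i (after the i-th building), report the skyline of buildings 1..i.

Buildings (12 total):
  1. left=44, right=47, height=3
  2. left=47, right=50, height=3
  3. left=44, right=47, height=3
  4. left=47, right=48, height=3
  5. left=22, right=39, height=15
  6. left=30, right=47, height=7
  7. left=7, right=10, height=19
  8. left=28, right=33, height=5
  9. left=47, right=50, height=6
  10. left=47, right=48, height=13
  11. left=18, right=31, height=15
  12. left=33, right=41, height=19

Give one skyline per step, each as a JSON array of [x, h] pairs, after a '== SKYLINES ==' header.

== SKYLINES ==
[[44,3],[47,0]]
[[44,3],[50,0]]
[[44,3],[50,0]]
[[44,3],[50,0]]
[[22,15],[39,0],[44,3],[50,0]]
[[22,15],[39,7],[47,3],[50,0]]
[[7,19],[10,0],[22,15],[39,7],[47,3],[50,0]]
[[7,19],[10,0],[22,15],[39,7],[47,3],[50,0]]
[[7,19],[10,0],[22,15],[39,7],[47,6],[50,0]]
[[7,19],[10,0],[22,15],[39,7],[47,13],[48,6],[50,0]]
[[7,19],[10,0],[18,15],[39,7],[47,13],[48,6],[50,0]]
[[7,19],[10,0],[18,15],[33,19],[41,7],[47,13],[48,6],[50,0]]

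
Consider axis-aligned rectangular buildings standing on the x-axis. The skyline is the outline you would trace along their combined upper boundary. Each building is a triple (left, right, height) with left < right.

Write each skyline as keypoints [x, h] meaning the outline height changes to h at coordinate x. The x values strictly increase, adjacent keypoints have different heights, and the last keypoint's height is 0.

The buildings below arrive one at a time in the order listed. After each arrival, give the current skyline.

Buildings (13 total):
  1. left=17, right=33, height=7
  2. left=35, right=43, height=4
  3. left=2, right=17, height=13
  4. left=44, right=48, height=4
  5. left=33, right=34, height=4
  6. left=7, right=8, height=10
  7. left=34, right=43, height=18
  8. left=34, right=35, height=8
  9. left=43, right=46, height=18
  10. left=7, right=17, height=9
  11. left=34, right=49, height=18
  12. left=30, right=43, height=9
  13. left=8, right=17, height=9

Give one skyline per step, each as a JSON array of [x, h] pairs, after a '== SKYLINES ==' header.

== SKYLINES ==
[[17,7],[33,0]]
[[17,7],[33,0],[35,4],[43,0]]
[[2,13],[17,7],[33,0],[35,4],[43,0]]
[[2,13],[17,7],[33,0],[35,4],[43,0],[44,4],[48,0]]
[[2,13],[17,7],[33,4],[34,0],[35,4],[43,0],[44,4],[48,0]]
[[2,13],[17,7],[33,4],[34,0],[35,4],[43,0],[44,4],[48,0]]
[[2,13],[17,7],[33,4],[34,18],[43,0],[44,4],[48,0]]
[[2,13],[17,7],[33,4],[34,18],[43,0],[44,4],[48,0]]
[[2,13],[17,7],[33,4],[34,18],[46,4],[48,0]]
[[2,13],[17,7],[33,4],[34,18],[46,4],[48,0]]
[[2,13],[17,7],[33,4],[34,18],[49,0]]
[[2,13],[17,7],[30,9],[34,18],[49,0]]
[[2,13],[17,7],[30,9],[34,18],[49,0]]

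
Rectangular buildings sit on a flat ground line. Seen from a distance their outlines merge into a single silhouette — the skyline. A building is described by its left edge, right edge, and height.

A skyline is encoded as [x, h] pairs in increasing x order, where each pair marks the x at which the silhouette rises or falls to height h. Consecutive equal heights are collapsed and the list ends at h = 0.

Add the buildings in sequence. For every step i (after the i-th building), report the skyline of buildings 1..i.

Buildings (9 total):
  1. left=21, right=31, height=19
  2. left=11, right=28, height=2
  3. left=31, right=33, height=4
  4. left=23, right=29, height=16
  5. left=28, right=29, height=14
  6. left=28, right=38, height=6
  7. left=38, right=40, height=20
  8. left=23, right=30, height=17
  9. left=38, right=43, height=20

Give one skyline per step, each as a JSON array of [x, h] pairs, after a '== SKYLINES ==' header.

== SKYLINES ==
[[21,19],[31,0]]
[[11,2],[21,19],[31,0]]
[[11,2],[21,19],[31,4],[33,0]]
[[11,2],[21,19],[31,4],[33,0]]
[[11,2],[21,19],[31,4],[33,0]]
[[11,2],[21,19],[31,6],[38,0]]
[[11,2],[21,19],[31,6],[38,20],[40,0]]
[[11,2],[21,19],[31,6],[38,20],[40,0]]
[[11,2],[21,19],[31,6],[38,20],[43,0]]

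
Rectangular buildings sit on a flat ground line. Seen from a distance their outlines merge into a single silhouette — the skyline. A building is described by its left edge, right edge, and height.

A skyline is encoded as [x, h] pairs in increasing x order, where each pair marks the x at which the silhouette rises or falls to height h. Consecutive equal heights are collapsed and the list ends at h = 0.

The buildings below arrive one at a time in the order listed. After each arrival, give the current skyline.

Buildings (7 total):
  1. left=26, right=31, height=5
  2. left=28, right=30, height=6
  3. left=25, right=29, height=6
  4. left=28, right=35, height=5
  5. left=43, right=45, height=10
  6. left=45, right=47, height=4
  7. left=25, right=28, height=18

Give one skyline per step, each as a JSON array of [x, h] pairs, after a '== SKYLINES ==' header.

== SKYLINES ==
[[26,5],[31,0]]
[[26,5],[28,6],[30,5],[31,0]]
[[25,6],[30,5],[31,0]]
[[25,6],[30,5],[35,0]]
[[25,6],[30,5],[35,0],[43,10],[45,0]]
[[25,6],[30,5],[35,0],[43,10],[45,4],[47,0]]
[[25,18],[28,6],[30,5],[35,0],[43,10],[45,4],[47,0]]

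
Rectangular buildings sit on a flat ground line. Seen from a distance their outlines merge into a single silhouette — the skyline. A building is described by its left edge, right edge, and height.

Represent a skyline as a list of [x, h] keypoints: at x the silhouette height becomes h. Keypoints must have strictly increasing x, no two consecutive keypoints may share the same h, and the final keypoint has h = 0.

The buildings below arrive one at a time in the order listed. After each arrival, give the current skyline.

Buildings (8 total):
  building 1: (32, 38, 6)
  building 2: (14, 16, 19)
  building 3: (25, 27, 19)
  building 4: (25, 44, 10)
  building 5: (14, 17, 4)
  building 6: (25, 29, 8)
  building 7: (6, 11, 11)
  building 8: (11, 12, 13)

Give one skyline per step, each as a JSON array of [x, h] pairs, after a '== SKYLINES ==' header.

== SKYLINES ==
[[32,6],[38,0]]
[[14,19],[16,0],[32,6],[38,0]]
[[14,19],[16,0],[25,19],[27,0],[32,6],[38,0]]
[[14,19],[16,0],[25,19],[27,10],[44,0]]
[[14,19],[16,4],[17,0],[25,19],[27,10],[44,0]]
[[14,19],[16,4],[17,0],[25,19],[27,10],[44,0]]
[[6,11],[11,0],[14,19],[16,4],[17,0],[25,19],[27,10],[44,0]]
[[6,11],[11,13],[12,0],[14,19],[16,4],[17,0],[25,19],[27,10],[44,0]]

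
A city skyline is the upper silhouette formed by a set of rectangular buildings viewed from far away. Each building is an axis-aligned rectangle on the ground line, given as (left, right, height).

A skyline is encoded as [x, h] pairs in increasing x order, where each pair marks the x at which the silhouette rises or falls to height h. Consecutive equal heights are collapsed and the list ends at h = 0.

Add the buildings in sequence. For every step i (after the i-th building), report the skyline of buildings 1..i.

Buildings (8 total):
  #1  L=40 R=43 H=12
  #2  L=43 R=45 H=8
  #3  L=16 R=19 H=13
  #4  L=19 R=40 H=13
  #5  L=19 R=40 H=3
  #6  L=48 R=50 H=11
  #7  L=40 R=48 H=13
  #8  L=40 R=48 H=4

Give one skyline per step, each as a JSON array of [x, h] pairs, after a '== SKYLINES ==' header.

== SKYLINES ==
[[40,12],[43,0]]
[[40,12],[43,8],[45,0]]
[[16,13],[19,0],[40,12],[43,8],[45,0]]
[[16,13],[40,12],[43,8],[45,0]]
[[16,13],[40,12],[43,8],[45,0]]
[[16,13],[40,12],[43,8],[45,0],[48,11],[50,0]]
[[16,13],[48,11],[50,0]]
[[16,13],[48,11],[50,0]]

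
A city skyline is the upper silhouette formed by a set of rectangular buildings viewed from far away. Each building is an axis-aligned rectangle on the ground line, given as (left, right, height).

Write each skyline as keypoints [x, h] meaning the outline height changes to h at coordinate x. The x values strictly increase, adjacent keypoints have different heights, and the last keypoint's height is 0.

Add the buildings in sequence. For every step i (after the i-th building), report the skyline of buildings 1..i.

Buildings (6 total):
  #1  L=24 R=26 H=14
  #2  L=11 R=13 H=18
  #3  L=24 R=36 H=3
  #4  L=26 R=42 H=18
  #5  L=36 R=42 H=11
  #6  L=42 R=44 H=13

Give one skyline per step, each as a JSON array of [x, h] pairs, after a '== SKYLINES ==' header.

== SKYLINES ==
[[24,14],[26,0]]
[[11,18],[13,0],[24,14],[26,0]]
[[11,18],[13,0],[24,14],[26,3],[36,0]]
[[11,18],[13,0],[24,14],[26,18],[42,0]]
[[11,18],[13,0],[24,14],[26,18],[42,0]]
[[11,18],[13,0],[24,14],[26,18],[42,13],[44,0]]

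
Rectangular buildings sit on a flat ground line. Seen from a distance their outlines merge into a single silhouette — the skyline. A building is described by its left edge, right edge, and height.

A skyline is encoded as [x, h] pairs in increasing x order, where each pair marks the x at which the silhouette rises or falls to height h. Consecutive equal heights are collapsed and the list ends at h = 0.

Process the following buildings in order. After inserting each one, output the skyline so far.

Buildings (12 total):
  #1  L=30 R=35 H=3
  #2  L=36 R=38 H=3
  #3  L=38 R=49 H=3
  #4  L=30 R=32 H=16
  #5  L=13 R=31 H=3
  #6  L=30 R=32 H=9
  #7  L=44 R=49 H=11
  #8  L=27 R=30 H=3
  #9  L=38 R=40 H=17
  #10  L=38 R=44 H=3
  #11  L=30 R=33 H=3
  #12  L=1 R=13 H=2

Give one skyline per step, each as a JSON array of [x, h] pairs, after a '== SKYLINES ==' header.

== SKYLINES ==
[[30,3],[35,0]]
[[30,3],[35,0],[36,3],[38,0]]
[[30,3],[35,0],[36,3],[49,0]]
[[30,16],[32,3],[35,0],[36,3],[49,0]]
[[13,3],[30,16],[32,3],[35,0],[36,3],[49,0]]
[[13,3],[30,16],[32,3],[35,0],[36,3],[49,0]]
[[13,3],[30,16],[32,3],[35,0],[36,3],[44,11],[49,0]]
[[13,3],[30,16],[32,3],[35,0],[36,3],[44,11],[49,0]]
[[13,3],[30,16],[32,3],[35,0],[36,3],[38,17],[40,3],[44,11],[49,0]]
[[13,3],[30,16],[32,3],[35,0],[36,3],[38,17],[40,3],[44,11],[49,0]]
[[13,3],[30,16],[32,3],[35,0],[36,3],[38,17],[40,3],[44,11],[49,0]]
[[1,2],[13,3],[30,16],[32,3],[35,0],[36,3],[38,17],[40,3],[44,11],[49,0]]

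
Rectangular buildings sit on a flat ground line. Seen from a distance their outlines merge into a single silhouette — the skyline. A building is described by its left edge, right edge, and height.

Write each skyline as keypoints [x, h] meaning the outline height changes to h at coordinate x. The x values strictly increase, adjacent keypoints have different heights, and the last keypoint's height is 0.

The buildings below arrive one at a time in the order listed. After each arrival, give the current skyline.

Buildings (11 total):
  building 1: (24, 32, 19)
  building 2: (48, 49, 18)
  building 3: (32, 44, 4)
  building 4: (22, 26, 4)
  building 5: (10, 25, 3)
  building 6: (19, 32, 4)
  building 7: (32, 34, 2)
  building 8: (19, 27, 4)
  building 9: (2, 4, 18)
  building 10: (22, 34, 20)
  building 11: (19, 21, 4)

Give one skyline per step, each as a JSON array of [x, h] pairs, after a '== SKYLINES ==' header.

== SKYLINES ==
[[24,19],[32,0]]
[[24,19],[32,0],[48,18],[49,0]]
[[24,19],[32,4],[44,0],[48,18],[49,0]]
[[22,4],[24,19],[32,4],[44,0],[48,18],[49,0]]
[[10,3],[22,4],[24,19],[32,4],[44,0],[48,18],[49,0]]
[[10,3],[19,4],[24,19],[32,4],[44,0],[48,18],[49,0]]
[[10,3],[19,4],[24,19],[32,4],[44,0],[48,18],[49,0]]
[[10,3],[19,4],[24,19],[32,4],[44,0],[48,18],[49,0]]
[[2,18],[4,0],[10,3],[19,4],[24,19],[32,4],[44,0],[48,18],[49,0]]
[[2,18],[4,0],[10,3],[19,4],[22,20],[34,4],[44,0],[48,18],[49,0]]
[[2,18],[4,0],[10,3],[19,4],[22,20],[34,4],[44,0],[48,18],[49,0]]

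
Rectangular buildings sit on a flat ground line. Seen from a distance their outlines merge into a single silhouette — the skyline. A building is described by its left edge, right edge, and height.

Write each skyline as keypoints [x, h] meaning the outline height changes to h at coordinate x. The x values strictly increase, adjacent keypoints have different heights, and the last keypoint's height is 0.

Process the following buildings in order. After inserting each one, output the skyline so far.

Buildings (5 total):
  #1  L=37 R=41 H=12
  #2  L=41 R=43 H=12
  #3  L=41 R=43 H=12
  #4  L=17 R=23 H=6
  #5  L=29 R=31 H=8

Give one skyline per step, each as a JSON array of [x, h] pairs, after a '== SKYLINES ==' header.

== SKYLINES ==
[[37,12],[41,0]]
[[37,12],[43,0]]
[[37,12],[43,0]]
[[17,6],[23,0],[37,12],[43,0]]
[[17,6],[23,0],[29,8],[31,0],[37,12],[43,0]]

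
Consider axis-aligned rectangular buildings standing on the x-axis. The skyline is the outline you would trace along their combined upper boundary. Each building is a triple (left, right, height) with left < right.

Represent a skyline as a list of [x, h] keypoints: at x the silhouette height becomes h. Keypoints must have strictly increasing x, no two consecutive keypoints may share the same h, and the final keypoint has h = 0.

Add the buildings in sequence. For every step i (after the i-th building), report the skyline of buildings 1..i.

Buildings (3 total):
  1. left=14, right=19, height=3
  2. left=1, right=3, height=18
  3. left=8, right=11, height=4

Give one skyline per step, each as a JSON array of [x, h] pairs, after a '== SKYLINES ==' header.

== SKYLINES ==
[[14,3],[19,0]]
[[1,18],[3,0],[14,3],[19,0]]
[[1,18],[3,0],[8,4],[11,0],[14,3],[19,0]]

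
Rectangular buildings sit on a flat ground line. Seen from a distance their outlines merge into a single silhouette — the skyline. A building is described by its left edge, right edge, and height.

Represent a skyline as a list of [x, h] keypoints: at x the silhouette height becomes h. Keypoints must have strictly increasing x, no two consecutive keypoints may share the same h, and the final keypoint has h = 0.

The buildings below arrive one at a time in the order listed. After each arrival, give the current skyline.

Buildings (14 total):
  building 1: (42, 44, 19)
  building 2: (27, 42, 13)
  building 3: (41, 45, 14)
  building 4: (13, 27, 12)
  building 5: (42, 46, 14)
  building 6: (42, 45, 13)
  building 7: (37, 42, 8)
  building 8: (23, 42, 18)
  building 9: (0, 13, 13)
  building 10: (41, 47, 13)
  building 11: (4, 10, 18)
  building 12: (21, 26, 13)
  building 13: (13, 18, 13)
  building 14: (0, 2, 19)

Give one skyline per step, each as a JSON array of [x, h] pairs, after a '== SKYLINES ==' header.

== SKYLINES ==
[[42,19],[44,0]]
[[27,13],[42,19],[44,0]]
[[27,13],[41,14],[42,19],[44,14],[45,0]]
[[13,12],[27,13],[41,14],[42,19],[44,14],[45,0]]
[[13,12],[27,13],[41,14],[42,19],[44,14],[46,0]]
[[13,12],[27,13],[41,14],[42,19],[44,14],[46,0]]
[[13,12],[27,13],[41,14],[42,19],[44,14],[46,0]]
[[13,12],[23,18],[42,19],[44,14],[46,0]]
[[0,13],[13,12],[23,18],[42,19],[44,14],[46,0]]
[[0,13],[13,12],[23,18],[42,19],[44,14],[46,13],[47,0]]
[[0,13],[4,18],[10,13],[13,12],[23,18],[42,19],[44,14],[46,13],[47,0]]
[[0,13],[4,18],[10,13],[13,12],[21,13],[23,18],[42,19],[44,14],[46,13],[47,0]]
[[0,13],[4,18],[10,13],[18,12],[21,13],[23,18],[42,19],[44,14],[46,13],[47,0]]
[[0,19],[2,13],[4,18],[10,13],[18,12],[21,13],[23,18],[42,19],[44,14],[46,13],[47,0]]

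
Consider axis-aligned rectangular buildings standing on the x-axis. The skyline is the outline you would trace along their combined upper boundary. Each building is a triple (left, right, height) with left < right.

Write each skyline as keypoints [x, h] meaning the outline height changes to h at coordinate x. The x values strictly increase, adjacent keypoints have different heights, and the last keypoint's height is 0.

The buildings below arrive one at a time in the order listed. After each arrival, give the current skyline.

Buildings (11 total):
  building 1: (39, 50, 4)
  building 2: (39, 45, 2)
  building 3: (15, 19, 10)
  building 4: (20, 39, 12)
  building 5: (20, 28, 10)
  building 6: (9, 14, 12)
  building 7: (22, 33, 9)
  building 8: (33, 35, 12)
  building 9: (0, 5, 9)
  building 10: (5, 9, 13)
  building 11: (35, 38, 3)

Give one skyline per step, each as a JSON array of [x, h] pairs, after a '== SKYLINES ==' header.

== SKYLINES ==
[[39,4],[50,0]]
[[39,4],[50,0]]
[[15,10],[19,0],[39,4],[50,0]]
[[15,10],[19,0],[20,12],[39,4],[50,0]]
[[15,10],[19,0],[20,12],[39,4],[50,0]]
[[9,12],[14,0],[15,10],[19,0],[20,12],[39,4],[50,0]]
[[9,12],[14,0],[15,10],[19,0],[20,12],[39,4],[50,0]]
[[9,12],[14,0],[15,10],[19,0],[20,12],[39,4],[50,0]]
[[0,9],[5,0],[9,12],[14,0],[15,10],[19,0],[20,12],[39,4],[50,0]]
[[0,9],[5,13],[9,12],[14,0],[15,10],[19,0],[20,12],[39,4],[50,0]]
[[0,9],[5,13],[9,12],[14,0],[15,10],[19,0],[20,12],[39,4],[50,0]]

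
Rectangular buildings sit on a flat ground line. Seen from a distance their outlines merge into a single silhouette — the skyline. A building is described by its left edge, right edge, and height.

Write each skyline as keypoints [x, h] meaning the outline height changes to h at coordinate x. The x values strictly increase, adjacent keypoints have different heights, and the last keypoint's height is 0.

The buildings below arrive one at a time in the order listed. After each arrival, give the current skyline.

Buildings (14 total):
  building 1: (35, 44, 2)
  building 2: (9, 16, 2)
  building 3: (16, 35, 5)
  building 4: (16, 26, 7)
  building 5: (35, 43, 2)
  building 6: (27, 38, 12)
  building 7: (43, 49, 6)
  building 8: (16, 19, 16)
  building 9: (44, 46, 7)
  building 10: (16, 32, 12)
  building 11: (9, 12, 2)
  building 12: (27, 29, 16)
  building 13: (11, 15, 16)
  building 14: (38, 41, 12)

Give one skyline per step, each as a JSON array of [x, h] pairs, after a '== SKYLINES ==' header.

== SKYLINES ==
[[35,2],[44,0]]
[[9,2],[16,0],[35,2],[44,0]]
[[9,2],[16,5],[35,2],[44,0]]
[[9,2],[16,7],[26,5],[35,2],[44,0]]
[[9,2],[16,7],[26,5],[35,2],[44,0]]
[[9,2],[16,7],[26,5],[27,12],[38,2],[44,0]]
[[9,2],[16,7],[26,5],[27,12],[38,2],[43,6],[49,0]]
[[9,2],[16,16],[19,7],[26,5],[27,12],[38,2],[43,6],[49,0]]
[[9,2],[16,16],[19,7],[26,5],[27,12],[38,2],[43,6],[44,7],[46,6],[49,0]]
[[9,2],[16,16],[19,12],[38,2],[43,6],[44,7],[46,6],[49,0]]
[[9,2],[16,16],[19,12],[38,2],[43,6],[44,7],[46,6],[49,0]]
[[9,2],[16,16],[19,12],[27,16],[29,12],[38,2],[43,6],[44,7],[46,6],[49,0]]
[[9,2],[11,16],[15,2],[16,16],[19,12],[27,16],[29,12],[38,2],[43,6],[44,7],[46,6],[49,0]]
[[9,2],[11,16],[15,2],[16,16],[19,12],[27,16],[29,12],[41,2],[43,6],[44,7],[46,6],[49,0]]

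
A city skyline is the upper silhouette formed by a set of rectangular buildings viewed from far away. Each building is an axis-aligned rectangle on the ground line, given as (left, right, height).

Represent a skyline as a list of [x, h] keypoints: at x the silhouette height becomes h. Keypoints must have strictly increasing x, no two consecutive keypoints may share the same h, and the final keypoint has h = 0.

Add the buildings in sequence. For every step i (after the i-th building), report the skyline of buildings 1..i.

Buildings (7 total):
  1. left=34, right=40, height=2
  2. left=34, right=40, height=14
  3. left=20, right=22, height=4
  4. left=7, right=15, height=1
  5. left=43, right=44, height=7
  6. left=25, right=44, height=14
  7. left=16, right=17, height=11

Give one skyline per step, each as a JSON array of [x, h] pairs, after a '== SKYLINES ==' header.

== SKYLINES ==
[[34,2],[40,0]]
[[34,14],[40,0]]
[[20,4],[22,0],[34,14],[40,0]]
[[7,1],[15,0],[20,4],[22,0],[34,14],[40,0]]
[[7,1],[15,0],[20,4],[22,0],[34,14],[40,0],[43,7],[44,0]]
[[7,1],[15,0],[20,4],[22,0],[25,14],[44,0]]
[[7,1],[15,0],[16,11],[17,0],[20,4],[22,0],[25,14],[44,0]]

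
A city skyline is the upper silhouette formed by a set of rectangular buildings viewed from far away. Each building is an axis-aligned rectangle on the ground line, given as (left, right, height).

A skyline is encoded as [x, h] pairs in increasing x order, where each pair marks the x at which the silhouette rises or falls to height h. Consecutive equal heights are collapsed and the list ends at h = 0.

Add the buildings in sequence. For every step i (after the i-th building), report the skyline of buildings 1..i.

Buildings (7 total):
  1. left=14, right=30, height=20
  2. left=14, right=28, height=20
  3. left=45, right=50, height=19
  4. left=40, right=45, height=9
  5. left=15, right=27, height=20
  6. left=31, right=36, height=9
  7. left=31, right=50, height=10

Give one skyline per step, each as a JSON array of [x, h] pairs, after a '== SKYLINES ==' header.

== SKYLINES ==
[[14,20],[30,0]]
[[14,20],[30,0]]
[[14,20],[30,0],[45,19],[50,0]]
[[14,20],[30,0],[40,9],[45,19],[50,0]]
[[14,20],[30,0],[40,9],[45,19],[50,0]]
[[14,20],[30,0],[31,9],[36,0],[40,9],[45,19],[50,0]]
[[14,20],[30,0],[31,10],[45,19],[50,0]]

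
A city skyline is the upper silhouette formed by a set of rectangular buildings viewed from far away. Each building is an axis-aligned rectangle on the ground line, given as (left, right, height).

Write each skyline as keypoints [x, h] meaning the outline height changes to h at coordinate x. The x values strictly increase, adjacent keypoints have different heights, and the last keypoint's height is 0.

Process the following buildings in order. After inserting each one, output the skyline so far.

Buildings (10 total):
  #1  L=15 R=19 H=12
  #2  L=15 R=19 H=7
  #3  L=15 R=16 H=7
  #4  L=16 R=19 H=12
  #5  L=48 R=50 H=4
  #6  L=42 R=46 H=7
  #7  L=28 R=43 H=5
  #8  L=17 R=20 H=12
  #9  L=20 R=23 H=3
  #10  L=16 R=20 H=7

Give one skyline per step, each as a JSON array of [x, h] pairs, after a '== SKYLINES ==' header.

== SKYLINES ==
[[15,12],[19,0]]
[[15,12],[19,0]]
[[15,12],[19,0]]
[[15,12],[19,0]]
[[15,12],[19,0],[48,4],[50,0]]
[[15,12],[19,0],[42,7],[46,0],[48,4],[50,0]]
[[15,12],[19,0],[28,5],[42,7],[46,0],[48,4],[50,0]]
[[15,12],[20,0],[28,5],[42,7],[46,0],[48,4],[50,0]]
[[15,12],[20,3],[23,0],[28,5],[42,7],[46,0],[48,4],[50,0]]
[[15,12],[20,3],[23,0],[28,5],[42,7],[46,0],[48,4],[50,0]]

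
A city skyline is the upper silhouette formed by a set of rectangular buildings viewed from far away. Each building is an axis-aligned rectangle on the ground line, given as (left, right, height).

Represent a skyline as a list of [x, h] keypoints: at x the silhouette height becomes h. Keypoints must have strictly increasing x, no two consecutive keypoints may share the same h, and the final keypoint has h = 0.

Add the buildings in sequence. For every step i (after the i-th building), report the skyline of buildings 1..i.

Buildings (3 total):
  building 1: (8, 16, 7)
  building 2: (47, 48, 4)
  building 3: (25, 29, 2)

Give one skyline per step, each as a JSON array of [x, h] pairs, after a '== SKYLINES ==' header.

== SKYLINES ==
[[8,7],[16,0]]
[[8,7],[16,0],[47,4],[48,0]]
[[8,7],[16,0],[25,2],[29,0],[47,4],[48,0]]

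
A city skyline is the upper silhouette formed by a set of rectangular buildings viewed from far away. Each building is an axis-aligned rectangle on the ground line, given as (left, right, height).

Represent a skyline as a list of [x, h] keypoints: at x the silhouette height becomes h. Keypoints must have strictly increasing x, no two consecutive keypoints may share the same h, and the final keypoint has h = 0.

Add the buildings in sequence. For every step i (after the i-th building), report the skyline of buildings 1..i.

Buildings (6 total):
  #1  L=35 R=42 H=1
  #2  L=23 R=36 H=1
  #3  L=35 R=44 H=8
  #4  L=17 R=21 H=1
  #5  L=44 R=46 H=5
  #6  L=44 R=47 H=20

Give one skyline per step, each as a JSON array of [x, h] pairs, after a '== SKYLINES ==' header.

== SKYLINES ==
[[35,1],[42,0]]
[[23,1],[42,0]]
[[23,1],[35,8],[44,0]]
[[17,1],[21,0],[23,1],[35,8],[44,0]]
[[17,1],[21,0],[23,1],[35,8],[44,5],[46,0]]
[[17,1],[21,0],[23,1],[35,8],[44,20],[47,0]]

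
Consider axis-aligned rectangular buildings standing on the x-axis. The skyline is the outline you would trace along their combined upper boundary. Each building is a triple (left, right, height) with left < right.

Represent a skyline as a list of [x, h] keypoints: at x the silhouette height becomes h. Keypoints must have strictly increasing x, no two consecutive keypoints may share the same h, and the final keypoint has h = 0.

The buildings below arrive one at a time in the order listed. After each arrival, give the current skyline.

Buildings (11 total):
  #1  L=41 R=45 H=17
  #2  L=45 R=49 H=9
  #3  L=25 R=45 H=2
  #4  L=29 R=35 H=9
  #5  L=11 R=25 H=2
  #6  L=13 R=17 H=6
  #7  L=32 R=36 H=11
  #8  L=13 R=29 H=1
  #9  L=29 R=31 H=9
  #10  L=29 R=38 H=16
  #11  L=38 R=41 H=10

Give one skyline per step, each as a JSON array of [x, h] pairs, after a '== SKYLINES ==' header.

== SKYLINES ==
[[41,17],[45,0]]
[[41,17],[45,9],[49,0]]
[[25,2],[41,17],[45,9],[49,0]]
[[25,2],[29,9],[35,2],[41,17],[45,9],[49,0]]
[[11,2],[29,9],[35,2],[41,17],[45,9],[49,0]]
[[11,2],[13,6],[17,2],[29,9],[35,2],[41,17],[45,9],[49,0]]
[[11,2],[13,6],[17,2],[29,9],[32,11],[36,2],[41,17],[45,9],[49,0]]
[[11,2],[13,6],[17,2],[29,9],[32,11],[36,2],[41,17],[45,9],[49,0]]
[[11,2],[13,6],[17,2],[29,9],[32,11],[36,2],[41,17],[45,9],[49,0]]
[[11,2],[13,6],[17,2],[29,16],[38,2],[41,17],[45,9],[49,0]]
[[11,2],[13,6],[17,2],[29,16],[38,10],[41,17],[45,9],[49,0]]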